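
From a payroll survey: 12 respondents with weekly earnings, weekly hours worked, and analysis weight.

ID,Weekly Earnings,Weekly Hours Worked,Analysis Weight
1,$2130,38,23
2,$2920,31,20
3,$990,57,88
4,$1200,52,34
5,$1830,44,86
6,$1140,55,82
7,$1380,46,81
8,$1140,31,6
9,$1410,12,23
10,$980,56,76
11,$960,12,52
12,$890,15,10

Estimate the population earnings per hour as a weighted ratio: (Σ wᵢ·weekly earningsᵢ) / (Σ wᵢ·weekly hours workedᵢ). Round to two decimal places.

29.88

Σ wᵢ·y = 2130×23 + 2920×20 + 990×88 + 1200×34 + 1830×86 + 1140×82 + 1380×81 + 1140×6 + 1410×23 + 980×76 + 960×52 + 890×10
  = 48990 + 58400 + 87120 + 40800 + 157380 + 93480 + 111780 + 6840 + 32430 + 74480 + 49920 + 8900 = 770520
Σ wᵢ·x = 38×23 + 31×20 + 57×88 + 52×34 + 44×86 + 55×82 + 46×81 + 31×6 + 12×23 + 56×76 + 12×52 + 15×10
  = 25790
Ratio = 770520 / 25790 = 29.876696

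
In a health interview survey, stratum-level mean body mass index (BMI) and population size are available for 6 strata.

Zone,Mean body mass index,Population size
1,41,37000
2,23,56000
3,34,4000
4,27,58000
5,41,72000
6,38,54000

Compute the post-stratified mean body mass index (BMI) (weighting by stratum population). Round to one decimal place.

Σ Nₕ·x̄ₕ = 41×37000 + 23×56000 + 34×4000 + 27×58000 + 41×72000 + 38×54000
  = 9511000
Σ Nₕ = 37000 + 56000 + 4000 + 58000 + 72000 + 54000 = 281000
Overall mean = 9511000 / 281000 = 33.846975

33.8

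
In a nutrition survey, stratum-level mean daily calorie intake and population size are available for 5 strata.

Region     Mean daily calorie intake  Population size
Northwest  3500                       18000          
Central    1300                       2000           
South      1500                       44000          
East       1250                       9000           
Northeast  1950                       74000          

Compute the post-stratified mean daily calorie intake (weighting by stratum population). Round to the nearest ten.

1950

Σ Nₕ·x̄ₕ = 3500×18000 + 1300×2000 + 1500×44000 + 1250×9000 + 1950×74000
  = 63000000 + 2600000 + 66000000 + 11250000 + 144300000 = 287150000
Σ Nₕ = 18000 + 2000 + 44000 + 9000 + 74000 = 147000
Overall mean = 287150000 / 147000 = 1953.4014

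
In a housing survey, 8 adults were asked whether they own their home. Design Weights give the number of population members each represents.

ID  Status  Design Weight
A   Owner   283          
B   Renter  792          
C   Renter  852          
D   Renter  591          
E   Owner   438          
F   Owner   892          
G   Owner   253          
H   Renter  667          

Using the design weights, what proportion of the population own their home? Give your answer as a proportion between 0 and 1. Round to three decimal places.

Sum of weights for 'Owner' = 283 + 438 + 892 + 253 = 1866
Total weight = 283 + 792 + 852 + 591 + 438 + 892 + 253 + 667 = 4768
Weighted proportion = 1866 / 4768 = 0.39135906

0.391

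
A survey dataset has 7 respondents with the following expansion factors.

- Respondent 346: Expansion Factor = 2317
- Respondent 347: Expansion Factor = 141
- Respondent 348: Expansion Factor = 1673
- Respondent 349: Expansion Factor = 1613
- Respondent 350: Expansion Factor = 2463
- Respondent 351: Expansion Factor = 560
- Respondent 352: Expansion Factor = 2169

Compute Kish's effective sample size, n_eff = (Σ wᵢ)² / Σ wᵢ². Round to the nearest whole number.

5

Σ wᵢ = 2317 + 141 + 1673 + 1613 + 2463 + 560 + 2169 = 10936
Σ wᵢ² = 5368489 + 19881 + 2798929 + 2601769 + 6066369 + 313600 + 4704561 = 21873598
n_eff = 10936² / 21873598 = 119596096 / 21873598 = 5.4676005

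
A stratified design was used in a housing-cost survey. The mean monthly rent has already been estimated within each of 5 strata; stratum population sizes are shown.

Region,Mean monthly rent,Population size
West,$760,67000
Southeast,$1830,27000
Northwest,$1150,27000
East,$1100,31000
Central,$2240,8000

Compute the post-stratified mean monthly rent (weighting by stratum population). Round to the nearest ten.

1150

Σ Nₕ·x̄ₕ = 760×67000 + 1830×27000 + 1150×27000 + 1100×31000 + 2240×8000
  = 50920000 + 49410000 + 31050000 + 34100000 + 17920000 = 183400000
Σ Nₕ = 67000 + 27000 + 27000 + 31000 + 8000 = 160000
Overall mean = 183400000 / 160000 = 1146.25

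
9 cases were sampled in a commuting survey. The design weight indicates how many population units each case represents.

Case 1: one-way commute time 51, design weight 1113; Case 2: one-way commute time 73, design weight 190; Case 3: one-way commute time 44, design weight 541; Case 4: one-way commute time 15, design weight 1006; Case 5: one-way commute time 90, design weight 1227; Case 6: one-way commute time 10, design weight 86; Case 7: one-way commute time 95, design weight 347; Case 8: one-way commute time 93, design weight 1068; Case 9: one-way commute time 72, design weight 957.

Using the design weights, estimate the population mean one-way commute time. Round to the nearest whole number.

Weighted sum = 51×1113 + 73×190 + 44×541 + 15×1006 + 90×1227 + 10×86 + 95×347 + 93×1068 + 72×957
  = 56763 + 13870 + 23804 + 15090 + 110430 + 860 + 32965 + 99324 + 68904 = 422010
Sum of weights = 6535
Weighted mean = 422010 / 6535 = 64.576894

65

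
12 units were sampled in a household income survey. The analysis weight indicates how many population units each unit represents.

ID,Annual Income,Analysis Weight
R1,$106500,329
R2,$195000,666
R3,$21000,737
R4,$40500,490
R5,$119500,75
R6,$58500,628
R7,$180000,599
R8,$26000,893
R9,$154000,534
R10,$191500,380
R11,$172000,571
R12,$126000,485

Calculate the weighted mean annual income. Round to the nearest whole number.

Weighted sum = 106500×329 + 195000×666 + 21000×737 + 40500×490 + 119500×75 + 58500×628 + 180000×599 + 26000×893 + 154000×534 + 191500×380 + 172000×571 + 126000×485
  = 35038500 + 129870000 + 15477000 + 19845000 + 8962500 + 36738000 + 107820000 + 23218000 + 82236000 + 72770000 + 98212000 + 61110000 = 691297000
Sum of weights = 329 + 666 + 737 + 490 + 75 + 628 + 599 + 893 + 534 + 380 + 571 + 485 = 6387
Weighted mean = 691297000 / 6387 = 108235.01

108235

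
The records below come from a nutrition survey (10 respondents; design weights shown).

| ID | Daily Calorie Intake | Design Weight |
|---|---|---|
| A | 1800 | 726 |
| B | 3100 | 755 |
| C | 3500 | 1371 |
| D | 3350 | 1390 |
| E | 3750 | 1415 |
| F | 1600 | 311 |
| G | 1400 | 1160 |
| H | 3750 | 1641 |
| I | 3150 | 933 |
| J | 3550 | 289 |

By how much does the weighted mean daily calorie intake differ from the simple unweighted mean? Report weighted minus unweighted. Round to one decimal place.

Unweighted sum = 1800 + 3100 + 3500 + 3350 + 3750 + 1600 + 1400 + 3750 + 3150 + 3550 = 28950
Unweighted mean = 28950 / 10 = 2895
Weighted sum = 1800×726 + 3100×755 + 3500×1371 + 3350×1390 + 3750×1415 + 1600×311 + 1400×1160 + 3750×1641 + 3150×933 + 3550×289
  = 30648800
Sum of weights = 726 + 755 + 1371 + 1390 + 1415 + 311 + 1160 + 1641 + 933 + 289 = 9991
Weighted mean = 30648800 / 9991 = 3067.6409
Difference (weighted minus unweighted) = 172.64088

172.6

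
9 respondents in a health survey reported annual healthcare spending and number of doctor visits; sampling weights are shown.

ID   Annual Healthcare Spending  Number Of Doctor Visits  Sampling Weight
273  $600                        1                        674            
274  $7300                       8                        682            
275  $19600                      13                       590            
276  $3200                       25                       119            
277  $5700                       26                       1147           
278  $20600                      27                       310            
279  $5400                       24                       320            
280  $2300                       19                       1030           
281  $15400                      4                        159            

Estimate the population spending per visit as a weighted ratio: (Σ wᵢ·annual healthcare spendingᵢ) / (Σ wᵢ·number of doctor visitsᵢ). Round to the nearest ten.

Σ wᵢ·y = 600×674 + 7300×682 + 19600×590 + 3200×119 + 5700×1147 + 20600×310 + 5400×320 + 2300×1030 + 15400×159
  = 404400 + 4978600 + 11564000 + 380800 + 6537900 + 6386000 + 1728000 + 2369000 + 2448600 = 36797300
Σ wᵢ·x = 1×674 + 8×682 + 13×590 + 25×119 + 26×1147 + 27×310 + 24×320 + 19×1030 + 4×159
  = 674 + 5456 + 7670 + 2975 + 29822 + 8370 + 7680 + 19570 + 636 = 82853
Ratio = 36797300 / 82853 = 444.12755

440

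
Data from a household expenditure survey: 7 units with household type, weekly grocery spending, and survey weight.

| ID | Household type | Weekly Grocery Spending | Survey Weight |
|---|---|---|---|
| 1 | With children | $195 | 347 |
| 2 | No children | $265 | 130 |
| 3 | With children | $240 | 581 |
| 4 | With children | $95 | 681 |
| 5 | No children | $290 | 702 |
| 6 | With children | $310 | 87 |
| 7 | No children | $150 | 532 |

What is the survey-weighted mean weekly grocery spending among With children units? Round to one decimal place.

176.2

With children rows: 1, 3, 4, 6
Weighted sum = 195×347 + 240×581 + 95×681 + 310×87
  = 67665 + 139440 + 64695 + 26970 = 298770
Sum of weights = 347 + 581 + 681 + 87 = 1696
Weighted mean = 298770 / 1696 = 176.16156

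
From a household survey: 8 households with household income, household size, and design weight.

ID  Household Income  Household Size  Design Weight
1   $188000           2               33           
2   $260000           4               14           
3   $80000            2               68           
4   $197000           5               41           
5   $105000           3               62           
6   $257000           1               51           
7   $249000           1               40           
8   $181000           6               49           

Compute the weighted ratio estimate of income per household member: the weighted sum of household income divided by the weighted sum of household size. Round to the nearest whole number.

59775

Σ wᵢ·y = 188000×33 + 260000×14 + 80000×68 + 197000×41 + 105000×62 + 257000×51 + 249000×40 + 181000×49
  = 6204000 + 3640000 + 5440000 + 8077000 + 6510000 + 13107000 + 9960000 + 8869000 = 61807000
Σ wᵢ·x = 2×33 + 4×14 + 2×68 + 5×41 + 3×62 + 1×51 + 1×40 + 6×49
  = 66 + 56 + 136 + 205 + 186 + 51 + 40 + 294 = 1034
Ratio = 61807000 / 1034 = 59774.662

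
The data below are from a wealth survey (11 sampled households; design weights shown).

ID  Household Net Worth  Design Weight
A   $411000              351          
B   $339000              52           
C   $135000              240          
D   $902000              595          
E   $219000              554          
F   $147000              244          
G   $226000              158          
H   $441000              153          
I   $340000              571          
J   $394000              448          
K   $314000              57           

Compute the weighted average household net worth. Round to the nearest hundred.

Weighted sum = 411000×351 + 339000×52 + 135000×240 + 902000×595 + 219000×554 + 147000×244 + 226000×158 + 441000×153 + 340000×571 + 394000×448 + 314000×57
  = 1379904000
Sum of weights = 351 + 52 + 240 + 595 + 554 + 244 + 158 + 153 + 571 + 448 + 57 = 3423
Weighted mean = 1379904000 / 3423 = 403127.08

403100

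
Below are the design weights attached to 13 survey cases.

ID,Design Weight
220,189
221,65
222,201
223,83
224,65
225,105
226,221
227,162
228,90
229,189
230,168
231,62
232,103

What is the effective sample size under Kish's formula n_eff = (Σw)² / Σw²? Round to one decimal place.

11.0

Σ wᵢ = 1703
Σ wᵢ² = 264069
n_eff = 1703² / 264069 = 2900209 / 264069 = 10.98277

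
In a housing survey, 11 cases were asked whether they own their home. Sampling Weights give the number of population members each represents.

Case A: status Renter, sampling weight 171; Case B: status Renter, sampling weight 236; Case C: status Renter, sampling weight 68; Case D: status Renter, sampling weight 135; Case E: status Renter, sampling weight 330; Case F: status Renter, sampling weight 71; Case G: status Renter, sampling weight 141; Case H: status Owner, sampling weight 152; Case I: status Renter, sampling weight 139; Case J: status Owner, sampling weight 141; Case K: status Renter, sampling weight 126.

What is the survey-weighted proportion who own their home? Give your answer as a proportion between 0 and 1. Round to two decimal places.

Sum of weights for 'Owner' = 152 + 141 = 293
Total weight = 171 + 236 + 68 + 135 + 330 + 71 + 141 + 152 + 139 + 141 + 126 = 1710
Weighted proportion = 293 / 1710 = 0.17134503

0.17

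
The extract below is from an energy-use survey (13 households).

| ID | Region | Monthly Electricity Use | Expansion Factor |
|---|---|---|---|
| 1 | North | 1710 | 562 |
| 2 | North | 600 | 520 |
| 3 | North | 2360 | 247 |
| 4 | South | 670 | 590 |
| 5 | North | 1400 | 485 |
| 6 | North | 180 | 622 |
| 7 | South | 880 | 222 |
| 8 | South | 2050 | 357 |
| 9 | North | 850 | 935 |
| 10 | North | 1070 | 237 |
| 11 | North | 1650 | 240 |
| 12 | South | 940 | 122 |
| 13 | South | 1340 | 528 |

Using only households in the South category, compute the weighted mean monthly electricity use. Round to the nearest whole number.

1179

South rows: 4, 7, 8, 12, 13
Weighted sum = 670×590 + 880×222 + 2050×357 + 940×122 + 1340×528
  = 2144710
Sum of weights = 1819
Weighted mean = 2144710 / 1819 = 1179.0599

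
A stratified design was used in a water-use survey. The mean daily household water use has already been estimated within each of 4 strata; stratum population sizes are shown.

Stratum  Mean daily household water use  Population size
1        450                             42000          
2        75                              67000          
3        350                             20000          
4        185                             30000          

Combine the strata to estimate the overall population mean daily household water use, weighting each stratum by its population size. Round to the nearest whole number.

Σ Nₕ·x̄ₕ = 36475000
Σ Nₕ = 42000 + 67000 + 20000 + 30000 = 159000
Overall mean = 36475000 / 159000 = 229.40252

229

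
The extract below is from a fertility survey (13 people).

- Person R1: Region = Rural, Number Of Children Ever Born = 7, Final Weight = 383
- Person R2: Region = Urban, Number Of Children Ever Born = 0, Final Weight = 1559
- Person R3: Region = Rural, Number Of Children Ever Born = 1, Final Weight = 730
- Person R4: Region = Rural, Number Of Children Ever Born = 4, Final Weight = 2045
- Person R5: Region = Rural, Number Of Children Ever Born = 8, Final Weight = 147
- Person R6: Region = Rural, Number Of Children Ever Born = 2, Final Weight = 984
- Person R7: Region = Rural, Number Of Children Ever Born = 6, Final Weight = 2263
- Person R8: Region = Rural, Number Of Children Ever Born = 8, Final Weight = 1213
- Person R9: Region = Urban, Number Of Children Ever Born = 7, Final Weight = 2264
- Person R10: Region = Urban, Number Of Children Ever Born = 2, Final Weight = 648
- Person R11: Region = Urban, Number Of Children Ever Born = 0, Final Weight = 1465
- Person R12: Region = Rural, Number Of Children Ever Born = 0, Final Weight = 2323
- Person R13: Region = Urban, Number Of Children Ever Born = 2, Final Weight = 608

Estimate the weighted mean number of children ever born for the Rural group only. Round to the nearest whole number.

Rural rows: R1, R3, R4, R5, R6, R7, R8, R12
Weighted sum = 7×383 + 1×730 + 4×2045 + 8×147 + 2×984 + 6×2263 + 8×1213 + 0×2323
  = 2681 + 730 + 8180 + 1176 + 1968 + 13578 + 9704 + 0 = 38017
Sum of weights = 10088
Weighted mean = 38017 / 10088 = 3.7685369

4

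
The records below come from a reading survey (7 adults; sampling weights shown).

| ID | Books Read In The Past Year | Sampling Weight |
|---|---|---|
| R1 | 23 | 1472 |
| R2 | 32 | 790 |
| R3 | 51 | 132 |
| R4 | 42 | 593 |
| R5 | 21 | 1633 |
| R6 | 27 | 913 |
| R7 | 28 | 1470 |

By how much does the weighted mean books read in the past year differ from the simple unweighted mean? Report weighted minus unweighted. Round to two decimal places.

Unweighted sum = 23 + 32 + 51 + 42 + 21 + 27 + 28 = 224
Unweighted mean = 224 / 7 = 32
Weighted sum = 23×1472 + 32×790 + 51×132 + 42×593 + 21×1633 + 27×913 + 28×1470
  = 33856 + 25280 + 6732 + 24906 + 34293 + 24651 + 41160 = 190878
Sum of weights = 7003
Weighted mean = 190878 / 7003 = 27.256604
Difference (weighted minus unweighted) = -4.7433957

-4.74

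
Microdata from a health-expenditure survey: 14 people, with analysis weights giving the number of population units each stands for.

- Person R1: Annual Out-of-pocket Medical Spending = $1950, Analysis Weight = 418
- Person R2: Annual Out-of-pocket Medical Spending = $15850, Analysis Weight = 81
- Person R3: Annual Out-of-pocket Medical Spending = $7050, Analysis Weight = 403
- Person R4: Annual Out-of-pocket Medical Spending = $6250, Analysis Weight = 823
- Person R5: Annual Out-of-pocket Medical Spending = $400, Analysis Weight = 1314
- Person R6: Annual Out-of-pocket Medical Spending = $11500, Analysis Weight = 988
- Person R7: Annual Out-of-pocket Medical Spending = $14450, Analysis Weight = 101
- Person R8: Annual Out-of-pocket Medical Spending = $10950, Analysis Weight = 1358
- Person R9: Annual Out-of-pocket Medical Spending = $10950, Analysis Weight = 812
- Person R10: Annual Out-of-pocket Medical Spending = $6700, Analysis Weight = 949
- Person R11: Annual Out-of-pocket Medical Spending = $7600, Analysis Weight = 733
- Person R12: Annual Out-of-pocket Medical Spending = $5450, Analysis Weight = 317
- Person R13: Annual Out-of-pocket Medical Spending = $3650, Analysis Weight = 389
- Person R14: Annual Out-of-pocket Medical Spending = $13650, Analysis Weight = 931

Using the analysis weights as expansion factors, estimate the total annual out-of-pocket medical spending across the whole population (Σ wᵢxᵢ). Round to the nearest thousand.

74977000

Weighted total = 74977150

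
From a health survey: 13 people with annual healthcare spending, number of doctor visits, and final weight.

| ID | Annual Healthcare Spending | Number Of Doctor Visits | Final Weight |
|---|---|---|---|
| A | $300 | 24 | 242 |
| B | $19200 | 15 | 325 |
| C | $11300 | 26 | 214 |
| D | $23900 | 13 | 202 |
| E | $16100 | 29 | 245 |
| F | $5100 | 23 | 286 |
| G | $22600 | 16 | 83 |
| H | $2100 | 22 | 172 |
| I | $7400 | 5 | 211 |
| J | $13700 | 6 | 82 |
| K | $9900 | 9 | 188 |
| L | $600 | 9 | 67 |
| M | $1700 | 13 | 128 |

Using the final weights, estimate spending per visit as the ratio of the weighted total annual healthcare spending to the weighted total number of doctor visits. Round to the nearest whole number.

Σ wᵢ·y = 26002500
Σ wᵢ·x = 43174
Ratio = 26002500 / 43174 = 602.2722

602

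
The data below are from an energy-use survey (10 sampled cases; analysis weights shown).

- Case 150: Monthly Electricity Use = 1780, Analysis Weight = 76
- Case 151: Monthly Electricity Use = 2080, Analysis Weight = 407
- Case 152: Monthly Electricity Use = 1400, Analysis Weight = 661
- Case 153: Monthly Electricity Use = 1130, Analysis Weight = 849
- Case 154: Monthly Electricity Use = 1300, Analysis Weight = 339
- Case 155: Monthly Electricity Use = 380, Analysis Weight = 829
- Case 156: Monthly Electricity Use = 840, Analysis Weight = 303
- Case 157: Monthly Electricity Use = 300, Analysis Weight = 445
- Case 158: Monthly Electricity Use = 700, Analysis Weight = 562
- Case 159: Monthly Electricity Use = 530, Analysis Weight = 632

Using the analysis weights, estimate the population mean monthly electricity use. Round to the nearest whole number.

Weighted sum = 1780×76 + 2080×407 + 1400×661 + 1130×849 + 1300×339 + 380×829 + 840×303 + 300×445 + 700×562 + 530×632
  = 135280 + 846560 + 925400 + 959370 + 440700 + 315020 + 254520 + 133500 + 393400 + 334960 = 4738710
Sum of weights = 76 + 407 + 661 + 849 + 339 + 829 + 303 + 445 + 562 + 632 = 5103
Weighted mean = 4738710 / 5103 = 928.61258

929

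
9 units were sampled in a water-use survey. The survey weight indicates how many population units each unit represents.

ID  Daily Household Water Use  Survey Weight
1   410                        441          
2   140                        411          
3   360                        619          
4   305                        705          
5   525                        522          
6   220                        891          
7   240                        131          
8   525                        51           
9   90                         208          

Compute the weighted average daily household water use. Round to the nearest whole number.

Weighted sum = 410×441 + 140×411 + 360×619 + 305×705 + 525×522 + 220×891 + 240×131 + 525×51 + 90×208
  = 1223220
Sum of weights = 441 + 411 + 619 + 705 + 522 + 891 + 131 + 51 + 208 = 3979
Weighted mean = 1223220 / 3979 = 307.41895

307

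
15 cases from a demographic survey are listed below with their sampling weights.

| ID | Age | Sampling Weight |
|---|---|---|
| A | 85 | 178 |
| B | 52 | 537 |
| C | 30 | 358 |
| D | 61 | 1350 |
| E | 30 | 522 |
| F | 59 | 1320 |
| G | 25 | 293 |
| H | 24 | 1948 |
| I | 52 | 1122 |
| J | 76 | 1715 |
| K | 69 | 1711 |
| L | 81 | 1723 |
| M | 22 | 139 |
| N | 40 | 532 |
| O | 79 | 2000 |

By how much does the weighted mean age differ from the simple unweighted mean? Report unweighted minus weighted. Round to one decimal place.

-6.7

Unweighted sum = 785
Unweighted mean = 785 / 15 = 52.333333
Weighted sum = 912405
Sum of weights = 15448
Weighted mean = 912405 / 15448 = 59.062985
Difference (unweighted minus weighted) = -6.7296522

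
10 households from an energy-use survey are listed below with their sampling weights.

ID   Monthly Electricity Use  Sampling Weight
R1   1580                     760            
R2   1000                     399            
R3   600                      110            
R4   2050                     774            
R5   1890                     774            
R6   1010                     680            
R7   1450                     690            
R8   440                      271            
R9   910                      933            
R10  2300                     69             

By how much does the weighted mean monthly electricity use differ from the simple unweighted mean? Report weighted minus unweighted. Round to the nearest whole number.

56

Unweighted sum = 1580 + 1000 + 600 + 2050 + 1890 + 1010 + 1450 + 440 + 910 + 2300 = 13230
Unweighted mean = 13230 / 10 = 1323
Weighted sum = 1580×760 + 1000×399 + 600×110 + 2050×774 + 1890×774 + 1010×680 + 1450×690 + 440×271 + 910×933 + 2300×69
  = 1200800 + 399000 + 66000 + 1586700 + 1462860 + 686800 + 1000500 + 119240 + 849030 + 158700 = 7529630
Sum of weights = 5460
Weighted mean = 7529630 / 5460 = 1379.0531
Difference (weighted minus unweighted) = 56.053114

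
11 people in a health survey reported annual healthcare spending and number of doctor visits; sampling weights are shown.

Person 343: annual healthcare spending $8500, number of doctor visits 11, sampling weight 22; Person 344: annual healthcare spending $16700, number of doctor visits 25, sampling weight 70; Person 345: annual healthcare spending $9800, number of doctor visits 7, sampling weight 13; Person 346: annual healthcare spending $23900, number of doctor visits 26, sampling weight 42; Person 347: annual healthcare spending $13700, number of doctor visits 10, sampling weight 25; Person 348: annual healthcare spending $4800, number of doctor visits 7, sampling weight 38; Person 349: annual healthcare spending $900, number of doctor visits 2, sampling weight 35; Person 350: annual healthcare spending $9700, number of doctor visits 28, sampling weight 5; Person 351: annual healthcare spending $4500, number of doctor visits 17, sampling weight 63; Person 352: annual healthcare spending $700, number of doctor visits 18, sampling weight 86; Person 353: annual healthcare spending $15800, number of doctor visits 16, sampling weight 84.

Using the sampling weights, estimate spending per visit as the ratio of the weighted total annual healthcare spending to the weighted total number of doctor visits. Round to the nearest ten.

Σ wᵢ·y = 8500×22 + 16700×70 + 9800×13 + 23900×42 + 13700×25 + 4800×38 + 900×35 + 9700×5 + 4500×63 + 700×86 + 15800×84
  = 187000 + 1169000 + 127400 + 1003800 + 342500 + 182400 + 31500 + 48500 + 283500 + 60200 + 1327200 = 4763000
Σ wᵢ·x = 11×22 + 25×70 + 7×13 + 26×42 + 10×25 + 7×38 + 2×35 + 28×5 + 17×63 + 18×86 + 16×84
  = 242 + 1750 + 91 + 1092 + 250 + 266 + 70 + 140 + 1071 + 1548 + 1344 = 7864
Ratio = 4763000 / 7864 = 605.67141

610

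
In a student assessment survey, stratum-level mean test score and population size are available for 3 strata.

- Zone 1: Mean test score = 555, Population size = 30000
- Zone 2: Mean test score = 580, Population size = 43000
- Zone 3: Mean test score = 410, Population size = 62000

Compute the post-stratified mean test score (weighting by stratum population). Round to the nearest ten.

500

Σ Nₕ·x̄ₕ = 67010000
Σ Nₕ = 30000 + 43000 + 62000 = 135000
Overall mean = 67010000 / 135000 = 496.37037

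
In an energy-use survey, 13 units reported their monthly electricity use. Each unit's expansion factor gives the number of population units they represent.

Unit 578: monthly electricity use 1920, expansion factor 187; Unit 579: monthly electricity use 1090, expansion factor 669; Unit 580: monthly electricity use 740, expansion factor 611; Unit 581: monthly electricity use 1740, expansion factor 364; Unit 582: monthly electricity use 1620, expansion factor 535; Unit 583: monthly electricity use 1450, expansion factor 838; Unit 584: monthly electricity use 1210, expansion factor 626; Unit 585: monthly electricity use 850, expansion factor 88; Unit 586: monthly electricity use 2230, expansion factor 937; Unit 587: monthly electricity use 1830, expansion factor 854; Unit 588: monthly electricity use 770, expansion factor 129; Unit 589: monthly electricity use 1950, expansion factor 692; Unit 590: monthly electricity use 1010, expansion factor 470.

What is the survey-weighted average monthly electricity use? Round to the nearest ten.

1520

Weighted sum = 10663570
Sum of weights = 7000
Weighted mean = 10663570 / 7000 = 1523.3671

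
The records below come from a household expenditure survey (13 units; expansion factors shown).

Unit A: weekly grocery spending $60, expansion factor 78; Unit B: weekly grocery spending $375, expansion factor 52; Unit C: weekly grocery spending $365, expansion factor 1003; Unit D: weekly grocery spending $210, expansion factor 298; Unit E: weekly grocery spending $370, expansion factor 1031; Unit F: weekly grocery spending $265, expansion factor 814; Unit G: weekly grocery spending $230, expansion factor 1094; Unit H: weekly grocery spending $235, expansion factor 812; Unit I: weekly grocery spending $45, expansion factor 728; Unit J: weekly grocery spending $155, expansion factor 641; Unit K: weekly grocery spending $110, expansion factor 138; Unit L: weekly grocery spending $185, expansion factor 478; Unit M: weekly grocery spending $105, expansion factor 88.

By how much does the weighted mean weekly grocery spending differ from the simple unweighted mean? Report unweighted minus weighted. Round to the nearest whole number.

Unweighted sum = 2710
Unweighted mean = 2710 / 13 = 208.46154
Weighted sum = 1737440
Sum of weights = 7255
Weighted mean = 1737440 / 7255 = 239.48174
Difference (unweighted minus weighted) = -31.020198

-31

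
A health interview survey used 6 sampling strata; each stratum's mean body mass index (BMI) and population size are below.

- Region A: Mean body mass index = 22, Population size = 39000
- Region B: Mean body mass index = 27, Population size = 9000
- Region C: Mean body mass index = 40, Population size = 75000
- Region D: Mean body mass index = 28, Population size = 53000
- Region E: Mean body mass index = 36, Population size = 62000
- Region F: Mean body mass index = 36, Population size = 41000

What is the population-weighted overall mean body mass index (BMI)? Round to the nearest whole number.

Σ Nₕ·x̄ₕ = 22×39000 + 27×9000 + 40×75000 + 28×53000 + 36×62000 + 36×41000
  = 858000 + 243000 + 3000000 + 1484000 + 2232000 + 1476000 = 9293000
Σ Nₕ = 39000 + 9000 + 75000 + 53000 + 62000 + 41000 = 279000
Overall mean = 9293000 / 279000 = 33.308244

33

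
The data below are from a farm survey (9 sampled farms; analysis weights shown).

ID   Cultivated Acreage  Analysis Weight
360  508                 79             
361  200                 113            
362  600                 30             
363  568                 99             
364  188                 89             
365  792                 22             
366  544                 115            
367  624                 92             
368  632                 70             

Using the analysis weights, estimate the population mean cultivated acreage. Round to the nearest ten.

470

Weighted sum = 508×79 + 200×113 + 600×30 + 568×99 + 188×89 + 792×22 + 544×115 + 624×92 + 632×70
  = 40132 + 22600 + 18000 + 56232 + 16732 + 17424 + 62560 + 57408 + 44240 = 335328
Sum of weights = 709
Weighted mean = 335328 / 709 = 472.9591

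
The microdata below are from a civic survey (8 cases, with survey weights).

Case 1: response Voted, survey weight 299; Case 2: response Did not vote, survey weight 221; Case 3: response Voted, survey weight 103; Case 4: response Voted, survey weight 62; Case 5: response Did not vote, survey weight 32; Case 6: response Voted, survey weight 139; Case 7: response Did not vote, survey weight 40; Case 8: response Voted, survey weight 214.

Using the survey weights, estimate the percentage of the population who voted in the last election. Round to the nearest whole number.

74

Sum of weights for 'Voted' = 299 + 103 + 62 + 139 + 214 = 817
Total weight = 1110
Weighted proportion = 817 / 1110 = 0.73603604 → 73.603604%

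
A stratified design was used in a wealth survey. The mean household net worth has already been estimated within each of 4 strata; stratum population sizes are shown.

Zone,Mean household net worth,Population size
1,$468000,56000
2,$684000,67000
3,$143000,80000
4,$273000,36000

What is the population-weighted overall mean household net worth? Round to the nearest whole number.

390393

Σ Nₕ·x̄ₕ = 468000×56000 + 684000×67000 + 143000×80000 + 273000×36000
  = 26208000000 + 45828000000 + 11440000000 + 9828000000 = 93304000000
Σ Nₕ = 239000
Overall mean = 93304000000 / 239000 = 390393.31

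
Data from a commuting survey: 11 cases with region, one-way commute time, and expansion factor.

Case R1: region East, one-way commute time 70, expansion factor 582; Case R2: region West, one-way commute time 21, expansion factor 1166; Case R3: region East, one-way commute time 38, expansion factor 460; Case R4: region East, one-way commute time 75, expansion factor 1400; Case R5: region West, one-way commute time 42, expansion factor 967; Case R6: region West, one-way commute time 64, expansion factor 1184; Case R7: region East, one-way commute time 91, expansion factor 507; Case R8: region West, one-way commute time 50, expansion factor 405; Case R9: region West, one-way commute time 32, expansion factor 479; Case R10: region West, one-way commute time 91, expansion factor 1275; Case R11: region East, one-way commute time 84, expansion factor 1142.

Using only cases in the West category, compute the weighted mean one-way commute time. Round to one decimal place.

West rows: R2, R5, R6, R8, R9, R10
Weighted sum = 21×1166 + 42×967 + 64×1184 + 50×405 + 32×479 + 91×1275
  = 24486 + 40614 + 75776 + 20250 + 15328 + 116025 = 292479
Sum of weights = 1166 + 967 + 1184 + 405 + 479 + 1275 = 5476
Weighted mean = 292479 / 5476 = 53.411066

53.4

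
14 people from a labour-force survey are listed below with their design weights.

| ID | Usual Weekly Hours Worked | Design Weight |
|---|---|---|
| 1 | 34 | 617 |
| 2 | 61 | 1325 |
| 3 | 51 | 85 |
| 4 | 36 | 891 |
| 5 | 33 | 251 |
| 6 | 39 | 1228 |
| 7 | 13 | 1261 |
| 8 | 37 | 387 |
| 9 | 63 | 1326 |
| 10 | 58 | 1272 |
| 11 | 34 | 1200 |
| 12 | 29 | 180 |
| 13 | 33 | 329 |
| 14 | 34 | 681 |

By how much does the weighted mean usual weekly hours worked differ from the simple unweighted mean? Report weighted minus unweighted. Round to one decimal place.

Unweighted sum = 555
Unweighted mean = 555 / 14 = 39.642857
Weighted sum = 462446
Sum of weights = 11033
Weighted mean = 462446 / 11033 = 41.914801
Difference (weighted minus unweighted) = 2.2719439

2.3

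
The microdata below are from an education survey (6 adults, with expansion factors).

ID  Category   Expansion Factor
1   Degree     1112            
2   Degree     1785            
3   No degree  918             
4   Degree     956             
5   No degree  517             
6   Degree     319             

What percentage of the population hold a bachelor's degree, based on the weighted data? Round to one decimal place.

Sum of weights for 'Degree' = 1112 + 1785 + 956 + 319 = 4172
Total weight = 1112 + 1785 + 918 + 956 + 517 + 319 = 5607
Weighted proportion = 4172 / 5607 = 0.74406991 → 74.406991%

74.4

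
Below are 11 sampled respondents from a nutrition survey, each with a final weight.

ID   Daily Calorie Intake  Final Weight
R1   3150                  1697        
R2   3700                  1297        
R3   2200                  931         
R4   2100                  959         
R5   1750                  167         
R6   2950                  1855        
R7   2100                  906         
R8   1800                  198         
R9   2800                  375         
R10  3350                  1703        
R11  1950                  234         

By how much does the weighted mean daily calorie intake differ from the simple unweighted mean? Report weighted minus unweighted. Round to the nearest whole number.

Unweighted sum = 3150 + 3700 + 2200 + 2100 + 1750 + 2950 + 2100 + 1800 + 2800 + 3350 + 1950 = 27850
Unweighted mean = 27850 / 11 = 2531.8182
Weighted sum = 3150×1697 + 3700×1297 + 2200×931 + 2100×959 + 1750×167 + 2950×1855 + 2100×906 + 1800×198 + 2800×375 + 3350×1703 + 1950×234
  = 29441400
Sum of weights = 1697 + 1297 + 931 + 959 + 167 + 1855 + 906 + 198 + 375 + 1703 + 234 = 10322
Weighted mean = 29441400 / 10322 = 2852.2961
Difference (weighted minus unweighted) = 320.47788

320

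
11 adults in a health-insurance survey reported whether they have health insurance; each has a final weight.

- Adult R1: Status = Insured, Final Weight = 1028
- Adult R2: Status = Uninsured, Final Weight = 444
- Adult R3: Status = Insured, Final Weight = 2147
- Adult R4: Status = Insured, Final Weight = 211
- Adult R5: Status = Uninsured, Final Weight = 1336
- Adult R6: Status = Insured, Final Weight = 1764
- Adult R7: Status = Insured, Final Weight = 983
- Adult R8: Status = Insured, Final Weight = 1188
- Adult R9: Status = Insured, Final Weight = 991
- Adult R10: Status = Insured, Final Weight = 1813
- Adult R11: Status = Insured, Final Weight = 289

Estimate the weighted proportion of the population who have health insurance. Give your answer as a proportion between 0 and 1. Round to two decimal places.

0.85

Sum of weights for 'Insured' = 1028 + 2147 + 211 + 1764 + 983 + 1188 + 991 + 1813 + 289 = 10414
Total weight = 12194
Weighted proportion = 10414 / 12194 = 0.85402657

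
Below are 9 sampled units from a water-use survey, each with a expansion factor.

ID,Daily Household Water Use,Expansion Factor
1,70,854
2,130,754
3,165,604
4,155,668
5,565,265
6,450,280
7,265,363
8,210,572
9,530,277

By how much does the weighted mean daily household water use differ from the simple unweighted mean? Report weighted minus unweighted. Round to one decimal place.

Unweighted sum = 70 + 130 + 165 + 155 + 565 + 450 + 265 + 210 + 530 = 2540
Unweighted mean = 2540 / 9 = 282.22222
Weighted sum = 70×854 + 130×754 + 165×604 + 155×668 + 565×265 + 450×280 + 265×363 + 210×572 + 530×277
  = 59780 + 98020 + 99660 + 103540 + 149725 + 126000 + 96195 + 120120 + 146810 = 999850
Sum of weights = 4637
Weighted mean = 999850 / 4637 = 215.62433
Difference (weighted minus unweighted) = -66.597896

-66.6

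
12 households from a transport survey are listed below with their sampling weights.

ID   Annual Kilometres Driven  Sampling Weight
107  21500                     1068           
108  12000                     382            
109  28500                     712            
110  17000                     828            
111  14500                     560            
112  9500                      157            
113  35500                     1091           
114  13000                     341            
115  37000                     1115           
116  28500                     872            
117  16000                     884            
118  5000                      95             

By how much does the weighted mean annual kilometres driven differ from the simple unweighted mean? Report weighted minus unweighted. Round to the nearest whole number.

Unweighted sum = 238000
Unweighted mean = 238000 / 12 = 19833.333
Weighted sum = 21500×1068 + 12000×382 + 28500×712 + 17000×828 + 14500×560 + 9500×157 + 35500×1091 + 13000×341 + 37000×1115 + 28500×872 + 16000×884 + 5000×95
  = 22962000 + 4584000 + 20292000 + 14076000 + 8120000 + 1491500 + 38730500 + 4433000 + 41255000 + 24852000 + 14144000 + 475000 = 195415000
Sum of weights = 1068 + 382 + 712 + 828 + 560 + 157 + 1091 + 341 + 1115 + 872 + 884 + 95 = 8105
Weighted mean = 195415000 / 8105 = 24110.426
Difference (weighted minus unweighted) = 4277.0923

4277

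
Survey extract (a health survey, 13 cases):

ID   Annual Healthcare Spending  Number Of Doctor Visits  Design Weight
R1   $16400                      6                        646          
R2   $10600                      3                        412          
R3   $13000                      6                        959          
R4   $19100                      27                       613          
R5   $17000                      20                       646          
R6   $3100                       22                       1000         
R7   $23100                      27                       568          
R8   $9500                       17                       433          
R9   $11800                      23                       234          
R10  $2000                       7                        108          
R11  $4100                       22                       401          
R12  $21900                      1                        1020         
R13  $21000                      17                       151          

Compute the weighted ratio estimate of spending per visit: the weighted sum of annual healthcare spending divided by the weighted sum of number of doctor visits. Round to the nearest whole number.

Σ wᵢ·y = 100583500
Σ wᵢ·x = 103581
Ratio = 100583500 / 103581 = 971.0613

971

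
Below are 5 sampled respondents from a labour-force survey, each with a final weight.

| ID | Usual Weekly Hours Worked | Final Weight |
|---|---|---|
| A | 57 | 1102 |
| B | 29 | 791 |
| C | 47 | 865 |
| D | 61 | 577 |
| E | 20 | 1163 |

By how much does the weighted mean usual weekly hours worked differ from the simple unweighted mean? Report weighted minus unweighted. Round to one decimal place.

Unweighted sum = 57 + 29 + 47 + 61 + 20 = 214
Unweighted mean = 214 / 5 = 42.8
Weighted sum = 57×1102 + 29×791 + 47×865 + 61×577 + 20×1163
  = 62814 + 22939 + 40655 + 35197 + 23260 = 184865
Sum of weights = 1102 + 791 + 865 + 577 + 1163 = 4498
Weighted mean = 184865 / 4498 = 41.099378
Difference (weighted minus unweighted) = -1.7006225

-1.7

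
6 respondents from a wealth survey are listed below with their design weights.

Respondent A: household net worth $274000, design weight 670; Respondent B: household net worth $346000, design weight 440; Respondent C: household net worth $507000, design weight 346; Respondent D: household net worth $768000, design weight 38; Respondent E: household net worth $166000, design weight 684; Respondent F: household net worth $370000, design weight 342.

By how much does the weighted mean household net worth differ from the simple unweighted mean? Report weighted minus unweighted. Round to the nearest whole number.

-95440

Unweighted sum = 274000 + 346000 + 507000 + 768000 + 166000 + 370000 = 2431000
Unweighted mean = 2431000 / 6 = 405166.67
Weighted sum = 274000×670 + 346000×440 + 507000×346 + 768000×38 + 166000×684 + 370000×342
  = 780510000
Sum of weights = 670 + 440 + 346 + 38 + 684 + 342 = 2520
Weighted mean = 780510000 / 2520 = 309726.19
Difference (weighted minus unweighted) = -95440.476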